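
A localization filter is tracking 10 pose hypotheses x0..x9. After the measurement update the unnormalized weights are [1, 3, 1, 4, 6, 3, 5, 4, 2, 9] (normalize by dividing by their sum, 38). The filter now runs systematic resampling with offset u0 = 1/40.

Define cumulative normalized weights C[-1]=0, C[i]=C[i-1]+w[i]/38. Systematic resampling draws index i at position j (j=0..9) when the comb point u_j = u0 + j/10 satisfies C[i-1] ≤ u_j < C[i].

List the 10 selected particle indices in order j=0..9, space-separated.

0 2 3 4 5 6 7 8 9 9

C = [1/38, 2/19, 5/38, 9/38, 15/38, 9/19, 23/38, 27/38, 29/38, 1]
j=0: u_0=1/40 ∈ [0, 1/38) → index 0
j=1: u_1=1/8 ∈ [2/19, 5/38) → index 2
j=2: u_2=9/40 ∈ [5/38, 9/38) → index 3
j=3: u_3=13/40 ∈ [9/38, 15/38) → index 4
j=4: u_4=17/40 ∈ [15/38, 9/19) → index 5
j=5: u_5=21/40 ∈ [9/19, 23/38) → index 6
j=6: u_6=5/8 ∈ [23/38, 27/38) → index 7
j=7: u_7=29/40 ∈ [27/38, 29/38) → index 8
j=8: u_8=33/40 ∈ [29/38, 1) → index 9
j=9: u_9=37/40 ∈ [29/38, 1) → index 9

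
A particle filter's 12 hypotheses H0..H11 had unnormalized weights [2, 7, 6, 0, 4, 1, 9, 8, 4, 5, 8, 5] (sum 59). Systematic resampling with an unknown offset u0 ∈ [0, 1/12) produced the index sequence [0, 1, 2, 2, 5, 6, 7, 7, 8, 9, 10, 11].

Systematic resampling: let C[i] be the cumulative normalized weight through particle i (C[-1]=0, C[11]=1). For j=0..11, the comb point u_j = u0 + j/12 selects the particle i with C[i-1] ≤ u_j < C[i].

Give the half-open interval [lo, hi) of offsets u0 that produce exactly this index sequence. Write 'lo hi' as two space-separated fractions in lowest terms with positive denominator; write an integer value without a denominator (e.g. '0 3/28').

0 1/236

C = [2/59, 9/59, 15/59, 15/59, 19/59, 20/59, 29/59, 37/59, 41/59, 46/59, 54/59, 1]
j=0 picked index 0: u0 ∈ [0, 2/59)
j=1 picked index 1: u0 ∈ [-35/708, 49/708)
j=2 picked index 2: u0 ∈ [-5/354, 31/354)
j=3 picked index 2: u0 ∈ [-23/236, 1/236)
j=4 picked index 5: u0 ∈ [-2/177, 1/177)
j=5 picked index 6: u0 ∈ [-55/708, 53/708)
j=6 picked index 7: u0 ∈ [-1/118, 15/118)
j=7 picked index 7: u0 ∈ [-65/708, 31/708)
j=8 picked index 8: u0 ∈ [-7/177, 5/177)
j=9 picked index 9: u0 ∈ [-13/236, 7/236)
j=10 picked index 10: u0 ∈ [-19/354, 29/354)
j=11 picked index 11: u0 ∈ [-1/708, 1/12)
intersection: [0, 1/236)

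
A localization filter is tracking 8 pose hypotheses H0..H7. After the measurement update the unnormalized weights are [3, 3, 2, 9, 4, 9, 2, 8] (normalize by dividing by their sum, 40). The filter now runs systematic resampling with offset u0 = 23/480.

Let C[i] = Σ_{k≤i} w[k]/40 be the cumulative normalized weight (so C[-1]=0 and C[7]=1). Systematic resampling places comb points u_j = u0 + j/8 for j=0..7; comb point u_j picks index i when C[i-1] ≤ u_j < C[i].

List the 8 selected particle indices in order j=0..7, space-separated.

0 2 3 3 5 5 6 7

C = [3/40, 3/20, 1/5, 17/40, 21/40, 3/4, 4/5, 1]
j=0: u_0=23/480 ∈ [0, 3/40) → index 0
j=1: u_1=83/480 ∈ [3/20, 1/5) → index 2
j=2: u_2=143/480 ∈ [1/5, 17/40) → index 3
j=3: u_3=203/480 ∈ [1/5, 17/40) → index 3
j=4: u_4=263/480 ∈ [21/40, 3/4) → index 5
j=5: u_5=323/480 ∈ [21/40, 3/4) → index 5
j=6: u_6=383/480 ∈ [3/4, 4/5) → index 6
j=7: u_7=443/480 ∈ [4/5, 1) → index 7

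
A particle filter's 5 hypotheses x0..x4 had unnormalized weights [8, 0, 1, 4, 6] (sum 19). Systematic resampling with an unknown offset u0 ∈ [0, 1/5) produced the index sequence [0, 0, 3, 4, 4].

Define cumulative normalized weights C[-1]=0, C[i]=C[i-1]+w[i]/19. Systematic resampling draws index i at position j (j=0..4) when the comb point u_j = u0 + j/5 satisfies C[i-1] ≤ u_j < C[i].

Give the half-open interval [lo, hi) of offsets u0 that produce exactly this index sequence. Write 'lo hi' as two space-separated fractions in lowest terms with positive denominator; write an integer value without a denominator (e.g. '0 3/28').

C = [8/19, 8/19, 9/19, 13/19, 1]
j=0 picked index 0: u0 ∈ [0, 8/19)
j=1 picked index 0: u0 ∈ [-1/5, 21/95)
j=2 picked index 3: u0 ∈ [7/95, 27/95)
j=3 picked index 4: u0 ∈ [8/95, 2/5)
j=4 picked index 4: u0 ∈ [-11/95, 1/5)
intersection: [8/95, 1/5)

8/95 1/5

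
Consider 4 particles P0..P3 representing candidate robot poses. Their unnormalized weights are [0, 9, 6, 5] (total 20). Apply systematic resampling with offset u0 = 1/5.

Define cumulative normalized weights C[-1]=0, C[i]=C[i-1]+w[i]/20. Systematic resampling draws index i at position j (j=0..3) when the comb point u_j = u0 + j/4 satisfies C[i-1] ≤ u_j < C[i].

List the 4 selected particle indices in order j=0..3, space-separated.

C = [0, 9/20, 3/4, 1]
j=0: u_0=1/5 ∈ [0, 9/20) → index 1
j=1: u_1=9/20 ∈ [9/20, 3/4) → index 2
j=2: u_2=7/10 ∈ [9/20, 3/4) → index 2
j=3: u_3=19/20 ∈ [3/4, 1) → index 3

1 2 2 3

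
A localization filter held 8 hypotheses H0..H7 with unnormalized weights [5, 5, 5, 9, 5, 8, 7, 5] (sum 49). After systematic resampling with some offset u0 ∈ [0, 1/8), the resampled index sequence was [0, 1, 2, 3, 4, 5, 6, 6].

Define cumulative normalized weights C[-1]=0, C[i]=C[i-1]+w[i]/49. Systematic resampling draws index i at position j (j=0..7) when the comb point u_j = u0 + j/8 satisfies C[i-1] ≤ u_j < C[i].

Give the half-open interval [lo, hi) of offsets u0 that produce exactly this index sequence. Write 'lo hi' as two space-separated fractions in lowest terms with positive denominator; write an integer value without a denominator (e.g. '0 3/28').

C = [5/49, 10/49, 15/49, 24/49, 29/49, 37/49, 44/49, 1]
j=0 picked index 0: u0 ∈ [0, 5/49)
j=1 picked index 1: u0 ∈ [-9/392, 31/392)
j=2 picked index 2: u0 ∈ [-9/196, 11/196)
j=3 picked index 3: u0 ∈ [-27/392, 45/392)
j=4 picked index 4: u0 ∈ [-1/98, 9/98)
j=5 picked index 5: u0 ∈ [-13/392, 51/392)
j=6 picked index 6: u0 ∈ [1/196, 29/196)
j=7 picked index 6: u0 ∈ [-47/392, 9/392)
intersection: [1/196, 9/392)

1/196 9/392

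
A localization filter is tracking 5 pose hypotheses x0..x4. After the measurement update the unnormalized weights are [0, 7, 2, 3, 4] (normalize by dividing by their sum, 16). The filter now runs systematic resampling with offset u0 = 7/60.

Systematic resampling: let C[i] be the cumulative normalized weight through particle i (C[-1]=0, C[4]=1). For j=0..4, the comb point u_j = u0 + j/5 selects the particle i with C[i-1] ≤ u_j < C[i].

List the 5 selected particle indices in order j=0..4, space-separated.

1 1 2 3 4

C = [0, 7/16, 9/16, 3/4, 1]
j=0: u_0=7/60 ∈ [0, 7/16) → index 1
j=1: u_1=19/60 ∈ [0, 7/16) → index 1
j=2: u_2=31/60 ∈ [7/16, 9/16) → index 2
j=3: u_3=43/60 ∈ [9/16, 3/4) → index 3
j=4: u_4=11/12 ∈ [3/4, 1) → index 4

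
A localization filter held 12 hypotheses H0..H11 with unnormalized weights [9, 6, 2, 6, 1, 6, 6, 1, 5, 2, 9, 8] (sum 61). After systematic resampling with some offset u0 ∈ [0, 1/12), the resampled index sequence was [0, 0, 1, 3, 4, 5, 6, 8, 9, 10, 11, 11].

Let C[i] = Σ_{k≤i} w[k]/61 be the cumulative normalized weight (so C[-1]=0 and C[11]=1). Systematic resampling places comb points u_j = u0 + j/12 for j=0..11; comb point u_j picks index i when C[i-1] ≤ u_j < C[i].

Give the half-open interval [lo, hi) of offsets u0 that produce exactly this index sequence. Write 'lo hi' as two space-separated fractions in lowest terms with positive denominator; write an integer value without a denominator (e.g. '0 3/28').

C = [9/61, 15/61, 17/61, 23/61, 24/61, 30/61, 36/61, 37/61, 42/61, 44/61, 53/61, 1]
j=0 picked index 0: u0 ∈ [0, 9/61)
j=1 picked index 0: u0 ∈ [-1/12, 47/732)
j=2 picked index 1: u0 ∈ [-7/366, 29/366)
j=3 picked index 3: u0 ∈ [7/244, 31/244)
j=4 picked index 4: u0 ∈ [8/183, 11/183)
j=5 picked index 5: u0 ∈ [-17/732, 55/732)
j=6 picked index 6: u0 ∈ [-1/122, 11/122)
j=7 picked index 8: u0 ∈ [17/732, 77/732)
j=8 picked index 9: u0 ∈ [4/183, 10/183)
j=9 picked index 10: u0 ∈ [-7/244, 29/244)
j=10 picked index 11: u0 ∈ [13/366, 1/6)
j=11 picked index 11: u0 ∈ [-35/732, 1/12)
intersection: [8/183, 10/183)

8/183 10/183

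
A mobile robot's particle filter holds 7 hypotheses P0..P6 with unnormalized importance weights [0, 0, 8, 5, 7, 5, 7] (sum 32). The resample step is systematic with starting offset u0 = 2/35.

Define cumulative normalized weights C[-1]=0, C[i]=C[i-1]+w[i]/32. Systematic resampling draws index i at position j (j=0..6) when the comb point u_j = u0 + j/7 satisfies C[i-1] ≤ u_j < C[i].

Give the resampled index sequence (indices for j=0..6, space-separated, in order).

2 2 3 4 5 5 6

C = [0, 0, 1/4, 13/32, 5/8, 25/32, 1]
j=0: u_0=2/35 ∈ [0, 1/4) → index 2
j=1: u_1=1/5 ∈ [0, 1/4) → index 2
j=2: u_2=12/35 ∈ [1/4, 13/32) → index 3
j=3: u_3=17/35 ∈ [13/32, 5/8) → index 4
j=4: u_4=22/35 ∈ [5/8, 25/32) → index 5
j=5: u_5=27/35 ∈ [5/8, 25/32) → index 5
j=6: u_6=32/35 ∈ [25/32, 1) → index 6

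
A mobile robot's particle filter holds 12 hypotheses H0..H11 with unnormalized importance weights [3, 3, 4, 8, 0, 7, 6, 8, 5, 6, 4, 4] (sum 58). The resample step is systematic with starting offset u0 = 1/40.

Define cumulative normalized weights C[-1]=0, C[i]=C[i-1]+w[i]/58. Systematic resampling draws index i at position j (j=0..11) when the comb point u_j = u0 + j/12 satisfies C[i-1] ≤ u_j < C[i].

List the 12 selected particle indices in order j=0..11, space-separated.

0 2 3 3 5 6 6 7 8 9 9 11

C = [3/58, 3/29, 5/29, 9/29, 9/29, 25/58, 31/58, 39/58, 22/29, 25/29, 27/29, 1]
j=0: u_0=1/40 ∈ [0, 3/58) → index 0
j=1: u_1=13/120 ∈ [3/29, 5/29) → index 2
j=2: u_2=23/120 ∈ [5/29, 9/29) → index 3
j=3: u_3=11/40 ∈ [5/29, 9/29) → index 3
j=4: u_4=43/120 ∈ [9/29, 25/58) → index 5
j=5: u_5=53/120 ∈ [25/58, 31/58) → index 6
j=6: u_6=21/40 ∈ [25/58, 31/58) → index 6
j=7: u_7=73/120 ∈ [31/58, 39/58) → index 7
j=8: u_8=83/120 ∈ [39/58, 22/29) → index 8
j=9: u_9=31/40 ∈ [22/29, 25/29) → index 9
j=10: u_10=103/120 ∈ [22/29, 25/29) → index 9
j=11: u_11=113/120 ∈ [27/29, 1) → index 11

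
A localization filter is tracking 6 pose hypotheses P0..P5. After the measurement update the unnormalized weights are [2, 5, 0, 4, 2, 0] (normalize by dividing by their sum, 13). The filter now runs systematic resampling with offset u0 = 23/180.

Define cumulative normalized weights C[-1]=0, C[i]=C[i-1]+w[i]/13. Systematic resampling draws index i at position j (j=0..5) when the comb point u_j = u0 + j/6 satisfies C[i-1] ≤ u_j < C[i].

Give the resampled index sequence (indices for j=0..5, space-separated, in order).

0 1 1 3 3 4

C = [2/13, 7/13, 7/13, 11/13, 1, 1]
j=0: u_0=23/180 ∈ [0, 2/13) → index 0
j=1: u_1=53/180 ∈ [2/13, 7/13) → index 1
j=2: u_2=83/180 ∈ [2/13, 7/13) → index 1
j=3: u_3=113/180 ∈ [7/13, 11/13) → index 3
j=4: u_4=143/180 ∈ [7/13, 11/13) → index 3
j=5: u_5=173/180 ∈ [11/13, 1) → index 4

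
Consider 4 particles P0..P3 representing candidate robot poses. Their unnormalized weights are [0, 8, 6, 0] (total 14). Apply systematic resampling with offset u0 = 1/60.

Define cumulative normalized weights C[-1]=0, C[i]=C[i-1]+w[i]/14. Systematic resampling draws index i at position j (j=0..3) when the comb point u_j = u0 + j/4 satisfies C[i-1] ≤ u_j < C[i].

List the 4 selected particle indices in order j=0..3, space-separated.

C = [0, 4/7, 1, 1]
j=0: u_0=1/60 ∈ [0, 4/7) → index 1
j=1: u_1=4/15 ∈ [0, 4/7) → index 1
j=2: u_2=31/60 ∈ [0, 4/7) → index 1
j=3: u_3=23/30 ∈ [4/7, 1) → index 2

1 1 1 2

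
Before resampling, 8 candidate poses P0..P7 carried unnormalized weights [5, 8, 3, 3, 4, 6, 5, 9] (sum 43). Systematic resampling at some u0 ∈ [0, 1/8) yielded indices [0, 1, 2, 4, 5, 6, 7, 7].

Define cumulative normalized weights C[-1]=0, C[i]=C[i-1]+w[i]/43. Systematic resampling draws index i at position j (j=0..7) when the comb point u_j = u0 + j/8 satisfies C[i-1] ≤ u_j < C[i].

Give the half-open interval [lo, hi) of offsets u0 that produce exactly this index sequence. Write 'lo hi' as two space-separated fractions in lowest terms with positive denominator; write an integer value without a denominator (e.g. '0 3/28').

23/344 5/43

C = [5/43, 13/43, 16/43, 19/43, 23/43, 29/43, 34/43, 1]
j=0 picked index 0: u0 ∈ [0, 5/43)
j=1 picked index 1: u0 ∈ [-3/344, 61/344)
j=2 picked index 2: u0 ∈ [9/172, 21/172)
j=3 picked index 4: u0 ∈ [23/344, 55/344)
j=4 picked index 5: u0 ∈ [3/86, 15/86)
j=5 picked index 6: u0 ∈ [17/344, 57/344)
j=6 picked index 7: u0 ∈ [7/172, 1/4)
j=7 picked index 7: u0 ∈ [-29/344, 1/8)
intersection: [23/344, 5/43)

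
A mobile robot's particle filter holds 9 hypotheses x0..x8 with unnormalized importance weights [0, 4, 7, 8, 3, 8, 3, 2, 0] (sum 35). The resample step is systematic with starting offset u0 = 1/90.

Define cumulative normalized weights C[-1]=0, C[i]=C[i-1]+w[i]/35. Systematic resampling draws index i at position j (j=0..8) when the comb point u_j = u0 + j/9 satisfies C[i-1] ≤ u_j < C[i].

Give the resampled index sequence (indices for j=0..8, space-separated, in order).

1 2 2 3 3 4 5 5 6

C = [0, 4/35, 11/35, 19/35, 22/35, 6/7, 33/35, 1, 1]
j=0: u_0=1/90 ∈ [0, 4/35) → index 1
j=1: u_1=11/90 ∈ [4/35, 11/35) → index 2
j=2: u_2=7/30 ∈ [4/35, 11/35) → index 2
j=3: u_3=31/90 ∈ [11/35, 19/35) → index 3
j=4: u_4=41/90 ∈ [11/35, 19/35) → index 3
j=5: u_5=17/30 ∈ [19/35, 22/35) → index 4
j=6: u_6=61/90 ∈ [22/35, 6/7) → index 5
j=7: u_7=71/90 ∈ [22/35, 6/7) → index 5
j=8: u_8=9/10 ∈ [6/7, 33/35) → index 6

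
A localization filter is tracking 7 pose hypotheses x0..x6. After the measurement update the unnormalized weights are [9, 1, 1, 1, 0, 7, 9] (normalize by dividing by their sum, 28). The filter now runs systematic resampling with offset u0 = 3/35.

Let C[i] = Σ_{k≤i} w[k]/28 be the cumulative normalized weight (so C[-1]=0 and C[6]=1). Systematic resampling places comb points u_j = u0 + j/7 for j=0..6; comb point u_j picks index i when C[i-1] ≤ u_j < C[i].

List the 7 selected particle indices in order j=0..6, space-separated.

C = [9/28, 5/14, 11/28, 3/7, 3/7, 19/28, 1]
j=0: u_0=3/35 ∈ [0, 9/28) → index 0
j=1: u_1=8/35 ∈ [0, 9/28) → index 0
j=2: u_2=13/35 ∈ [5/14, 11/28) → index 2
j=3: u_3=18/35 ∈ [3/7, 19/28) → index 5
j=4: u_4=23/35 ∈ [3/7, 19/28) → index 5
j=5: u_5=4/5 ∈ [19/28, 1) → index 6
j=6: u_6=33/35 ∈ [19/28, 1) → index 6

0 0 2 5 5 6 6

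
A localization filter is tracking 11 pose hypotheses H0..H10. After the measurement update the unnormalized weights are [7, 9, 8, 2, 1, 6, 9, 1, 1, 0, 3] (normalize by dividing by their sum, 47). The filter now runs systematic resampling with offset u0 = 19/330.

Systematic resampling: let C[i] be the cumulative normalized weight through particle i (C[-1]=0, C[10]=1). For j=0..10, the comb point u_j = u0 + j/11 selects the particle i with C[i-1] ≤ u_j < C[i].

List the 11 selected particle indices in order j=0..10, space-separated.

0 0 1 1 2 3 5 5 6 6 10

C = [7/47, 16/47, 24/47, 26/47, 27/47, 33/47, 42/47, 43/47, 44/47, 44/47, 1]
j=0: u_0=19/330 ∈ [0, 7/47) → index 0
j=1: u_1=49/330 ∈ [0, 7/47) → index 0
j=2: u_2=79/330 ∈ [7/47, 16/47) → index 1
j=3: u_3=109/330 ∈ [7/47, 16/47) → index 1
j=4: u_4=139/330 ∈ [16/47, 24/47) → index 2
j=5: u_5=169/330 ∈ [24/47, 26/47) → index 3
j=6: u_6=199/330 ∈ [27/47, 33/47) → index 5
j=7: u_7=229/330 ∈ [27/47, 33/47) → index 5
j=8: u_8=259/330 ∈ [33/47, 42/47) → index 6
j=9: u_9=289/330 ∈ [33/47, 42/47) → index 6
j=10: u_10=29/30 ∈ [44/47, 1) → index 10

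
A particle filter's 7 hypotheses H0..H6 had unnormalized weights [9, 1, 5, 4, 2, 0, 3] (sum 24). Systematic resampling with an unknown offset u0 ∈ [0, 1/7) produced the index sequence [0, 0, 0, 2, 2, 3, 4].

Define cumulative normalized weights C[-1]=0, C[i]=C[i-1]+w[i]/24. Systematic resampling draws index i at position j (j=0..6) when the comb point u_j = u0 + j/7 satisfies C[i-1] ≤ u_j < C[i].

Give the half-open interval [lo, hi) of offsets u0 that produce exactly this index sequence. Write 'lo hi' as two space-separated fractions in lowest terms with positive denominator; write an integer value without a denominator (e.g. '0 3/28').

C = [3/8, 5/12, 5/8, 19/24, 7/8, 7/8, 1]
j=0 picked index 0: u0 ∈ [0, 3/8)
j=1 picked index 0: u0 ∈ [-1/7, 13/56)
j=2 picked index 0: u0 ∈ [-2/7, 5/56)
j=3 picked index 2: u0 ∈ [-1/84, 11/56)
j=4 picked index 2: u0 ∈ [-13/84, 3/56)
j=5 picked index 3: u0 ∈ [-5/56, 13/168)
j=6 picked index 4: u0 ∈ [-11/168, 1/56)
intersection: [0, 1/56)

0 1/56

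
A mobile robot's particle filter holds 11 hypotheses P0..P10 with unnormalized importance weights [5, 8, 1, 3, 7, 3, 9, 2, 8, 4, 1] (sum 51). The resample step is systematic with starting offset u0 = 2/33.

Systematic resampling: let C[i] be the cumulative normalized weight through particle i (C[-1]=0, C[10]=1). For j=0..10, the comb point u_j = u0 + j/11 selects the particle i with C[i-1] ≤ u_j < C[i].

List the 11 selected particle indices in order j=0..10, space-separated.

C = [5/51, 13/51, 14/51, 1/3, 8/17, 9/17, 12/17, 38/51, 46/51, 50/51, 1]
j=0: u_0=2/33 ∈ [0, 5/51) → index 0
j=1: u_1=5/33 ∈ [5/51, 13/51) → index 1
j=2: u_2=8/33 ∈ [5/51, 13/51) → index 1
j=3: u_3=1/3 ∈ [1/3, 8/17) → index 4
j=4: u_4=14/33 ∈ [1/3, 8/17) → index 4
j=5: u_5=17/33 ∈ [8/17, 9/17) → index 5
j=6: u_6=20/33 ∈ [9/17, 12/17) → index 6
j=7: u_7=23/33 ∈ [9/17, 12/17) → index 6
j=8: u_8=26/33 ∈ [38/51, 46/51) → index 8
j=9: u_9=29/33 ∈ [38/51, 46/51) → index 8
j=10: u_10=32/33 ∈ [46/51, 50/51) → index 9

0 1 1 4 4 5 6 6 8 8 9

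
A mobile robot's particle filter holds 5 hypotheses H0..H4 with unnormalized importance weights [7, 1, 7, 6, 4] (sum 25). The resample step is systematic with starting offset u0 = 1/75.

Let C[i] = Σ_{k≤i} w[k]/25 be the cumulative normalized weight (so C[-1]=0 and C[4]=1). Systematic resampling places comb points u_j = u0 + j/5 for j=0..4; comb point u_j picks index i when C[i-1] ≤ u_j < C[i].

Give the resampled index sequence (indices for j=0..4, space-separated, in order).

0 0 2 3 3

C = [7/25, 8/25, 3/5, 21/25, 1]
j=0: u_0=1/75 ∈ [0, 7/25) → index 0
j=1: u_1=16/75 ∈ [0, 7/25) → index 0
j=2: u_2=31/75 ∈ [8/25, 3/5) → index 2
j=3: u_3=46/75 ∈ [3/5, 21/25) → index 3
j=4: u_4=61/75 ∈ [3/5, 21/25) → index 3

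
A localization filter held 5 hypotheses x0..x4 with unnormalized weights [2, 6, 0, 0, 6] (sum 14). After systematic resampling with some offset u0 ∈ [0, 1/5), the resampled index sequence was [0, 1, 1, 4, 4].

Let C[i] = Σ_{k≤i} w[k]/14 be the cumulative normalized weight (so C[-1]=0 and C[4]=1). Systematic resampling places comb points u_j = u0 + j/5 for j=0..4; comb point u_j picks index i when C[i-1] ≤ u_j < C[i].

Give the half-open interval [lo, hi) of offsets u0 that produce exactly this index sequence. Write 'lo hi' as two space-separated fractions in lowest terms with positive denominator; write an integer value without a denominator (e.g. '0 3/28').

0 1/7

C = [1/7, 4/7, 4/7, 4/7, 1]
j=0 picked index 0: u0 ∈ [0, 1/7)
j=1 picked index 1: u0 ∈ [-2/35, 13/35)
j=2 picked index 1: u0 ∈ [-9/35, 6/35)
j=3 picked index 4: u0 ∈ [-1/35, 2/5)
j=4 picked index 4: u0 ∈ [-8/35, 1/5)
intersection: [0, 1/7)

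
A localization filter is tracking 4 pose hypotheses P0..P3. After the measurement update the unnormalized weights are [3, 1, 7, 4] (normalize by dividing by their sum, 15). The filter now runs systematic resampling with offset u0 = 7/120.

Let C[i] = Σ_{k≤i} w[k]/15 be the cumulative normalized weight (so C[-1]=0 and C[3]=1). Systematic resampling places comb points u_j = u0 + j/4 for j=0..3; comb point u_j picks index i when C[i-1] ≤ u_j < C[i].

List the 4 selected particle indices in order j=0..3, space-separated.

C = [1/5, 4/15, 11/15, 1]
j=0: u_0=7/120 ∈ [0, 1/5) → index 0
j=1: u_1=37/120 ∈ [4/15, 11/15) → index 2
j=2: u_2=67/120 ∈ [4/15, 11/15) → index 2
j=3: u_3=97/120 ∈ [11/15, 1) → index 3

0 2 2 3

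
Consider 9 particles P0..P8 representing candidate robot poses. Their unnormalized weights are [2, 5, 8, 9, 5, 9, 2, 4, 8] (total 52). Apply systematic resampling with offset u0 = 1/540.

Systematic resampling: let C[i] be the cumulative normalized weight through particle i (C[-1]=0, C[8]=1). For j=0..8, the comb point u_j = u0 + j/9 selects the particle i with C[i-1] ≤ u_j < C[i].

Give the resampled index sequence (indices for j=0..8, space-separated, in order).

0 1 2 3 3 4 5 7 8

C = [1/26, 7/52, 15/52, 6/13, 29/52, 19/26, 10/13, 11/13, 1]
j=0: u_0=1/540 ∈ [0, 1/26) → index 0
j=1: u_1=61/540 ∈ [1/26, 7/52) → index 1
j=2: u_2=121/540 ∈ [7/52, 15/52) → index 2
j=3: u_3=181/540 ∈ [15/52, 6/13) → index 3
j=4: u_4=241/540 ∈ [15/52, 6/13) → index 3
j=5: u_5=301/540 ∈ [6/13, 29/52) → index 4
j=6: u_6=361/540 ∈ [29/52, 19/26) → index 5
j=7: u_7=421/540 ∈ [10/13, 11/13) → index 7
j=8: u_8=481/540 ∈ [11/13, 1) → index 8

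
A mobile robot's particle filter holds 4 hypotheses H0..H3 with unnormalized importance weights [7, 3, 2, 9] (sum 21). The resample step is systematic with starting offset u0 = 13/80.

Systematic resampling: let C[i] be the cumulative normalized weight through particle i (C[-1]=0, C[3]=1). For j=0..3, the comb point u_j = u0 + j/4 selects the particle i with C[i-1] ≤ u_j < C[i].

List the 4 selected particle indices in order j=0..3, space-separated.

0 1 3 3

C = [1/3, 10/21, 4/7, 1]
j=0: u_0=13/80 ∈ [0, 1/3) → index 0
j=1: u_1=33/80 ∈ [1/3, 10/21) → index 1
j=2: u_2=53/80 ∈ [4/7, 1) → index 3
j=3: u_3=73/80 ∈ [4/7, 1) → index 3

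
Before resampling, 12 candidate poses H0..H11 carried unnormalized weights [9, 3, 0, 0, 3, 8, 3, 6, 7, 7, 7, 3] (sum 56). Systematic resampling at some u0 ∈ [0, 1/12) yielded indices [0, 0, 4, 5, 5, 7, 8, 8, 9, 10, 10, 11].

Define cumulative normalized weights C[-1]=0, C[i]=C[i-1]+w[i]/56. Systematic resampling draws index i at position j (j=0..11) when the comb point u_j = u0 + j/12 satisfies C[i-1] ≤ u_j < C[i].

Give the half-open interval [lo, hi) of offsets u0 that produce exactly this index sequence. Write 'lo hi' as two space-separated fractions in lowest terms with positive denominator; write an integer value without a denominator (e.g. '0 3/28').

1/14 13/168

C = [9/56, 3/14, 3/14, 3/14, 15/56, 23/56, 13/28, 4/7, 39/56, 23/28, 53/56, 1]
j=0 picked index 0: u0 ∈ [0, 9/56)
j=1 picked index 0: u0 ∈ [-1/12, 13/168)
j=2 picked index 4: u0 ∈ [1/21, 17/168)
j=3 picked index 5: u0 ∈ [1/56, 9/56)
j=4 picked index 5: u0 ∈ [-11/168, 13/168)
j=5 picked index 7: u0 ∈ [1/21, 13/84)
j=6 picked index 8: u0 ∈ [1/14, 11/56)
j=7 picked index 8: u0 ∈ [-1/84, 19/168)
j=8 picked index 9: u0 ∈ [5/168, 13/84)
j=9 picked index 10: u0 ∈ [1/14, 11/56)
j=10 picked index 10: u0 ∈ [-1/84, 19/168)
j=11 picked index 11: u0 ∈ [5/168, 1/12)
intersection: [1/14, 13/168)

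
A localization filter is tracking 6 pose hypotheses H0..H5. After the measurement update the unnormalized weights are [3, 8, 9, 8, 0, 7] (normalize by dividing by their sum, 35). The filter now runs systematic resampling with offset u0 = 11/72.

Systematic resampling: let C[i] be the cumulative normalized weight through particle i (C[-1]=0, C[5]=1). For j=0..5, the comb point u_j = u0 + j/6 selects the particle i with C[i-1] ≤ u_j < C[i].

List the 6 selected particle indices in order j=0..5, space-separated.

C = [3/35, 11/35, 4/7, 4/5, 4/5, 1]
j=0: u_0=11/72 ∈ [3/35, 11/35) → index 1
j=1: u_1=23/72 ∈ [11/35, 4/7) → index 2
j=2: u_2=35/72 ∈ [11/35, 4/7) → index 2
j=3: u_3=47/72 ∈ [4/7, 4/5) → index 3
j=4: u_4=59/72 ∈ [4/5, 1) → index 5
j=5: u_5=71/72 ∈ [4/5, 1) → index 5

1 2 2 3 5 5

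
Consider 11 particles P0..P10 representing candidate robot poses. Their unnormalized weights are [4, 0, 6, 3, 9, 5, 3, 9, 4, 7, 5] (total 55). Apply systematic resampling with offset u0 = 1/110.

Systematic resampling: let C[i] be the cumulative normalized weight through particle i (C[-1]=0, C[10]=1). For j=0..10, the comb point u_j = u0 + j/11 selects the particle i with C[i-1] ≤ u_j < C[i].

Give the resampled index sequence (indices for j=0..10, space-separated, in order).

0 2 3 4 4 5 7 7 8 9 10

C = [4/55, 4/55, 2/11, 13/55, 2/5, 27/55, 6/11, 39/55, 43/55, 10/11, 1]
j=0: u_0=1/110 ∈ [0, 4/55) → index 0
j=1: u_1=1/10 ∈ [4/55, 2/11) → index 2
j=2: u_2=21/110 ∈ [2/11, 13/55) → index 3
j=3: u_3=31/110 ∈ [13/55, 2/5) → index 4
j=4: u_4=41/110 ∈ [13/55, 2/5) → index 4
j=5: u_5=51/110 ∈ [2/5, 27/55) → index 5
j=6: u_6=61/110 ∈ [6/11, 39/55) → index 7
j=7: u_7=71/110 ∈ [6/11, 39/55) → index 7
j=8: u_8=81/110 ∈ [39/55, 43/55) → index 8
j=9: u_9=91/110 ∈ [43/55, 10/11) → index 9
j=10: u_10=101/110 ∈ [10/11, 1) → index 10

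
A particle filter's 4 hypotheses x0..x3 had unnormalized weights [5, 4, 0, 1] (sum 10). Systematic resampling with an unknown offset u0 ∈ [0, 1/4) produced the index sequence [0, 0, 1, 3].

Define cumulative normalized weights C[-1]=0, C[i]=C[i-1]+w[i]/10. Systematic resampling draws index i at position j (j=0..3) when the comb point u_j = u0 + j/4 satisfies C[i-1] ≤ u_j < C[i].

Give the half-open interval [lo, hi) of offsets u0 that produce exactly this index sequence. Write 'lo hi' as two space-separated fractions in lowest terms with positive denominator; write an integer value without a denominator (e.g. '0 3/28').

3/20 1/4

C = [1/2, 9/10, 9/10, 1]
j=0 picked index 0: u0 ∈ [0, 1/2)
j=1 picked index 0: u0 ∈ [-1/4, 1/4)
j=2 picked index 1: u0 ∈ [0, 2/5)
j=3 picked index 3: u0 ∈ [3/20, 1/4)
intersection: [3/20, 1/4)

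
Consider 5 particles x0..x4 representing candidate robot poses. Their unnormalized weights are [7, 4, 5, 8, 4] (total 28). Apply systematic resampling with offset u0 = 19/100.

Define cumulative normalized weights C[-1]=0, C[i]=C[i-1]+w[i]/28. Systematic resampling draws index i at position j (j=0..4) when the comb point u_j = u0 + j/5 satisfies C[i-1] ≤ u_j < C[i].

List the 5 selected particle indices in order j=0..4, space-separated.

C = [1/4, 11/28, 4/7, 6/7, 1]
j=0: u_0=19/100 ∈ [0, 1/4) → index 0
j=1: u_1=39/100 ∈ [1/4, 11/28) → index 1
j=2: u_2=59/100 ∈ [4/7, 6/7) → index 3
j=3: u_3=79/100 ∈ [4/7, 6/7) → index 3
j=4: u_4=99/100 ∈ [6/7, 1) → index 4

0 1 3 3 4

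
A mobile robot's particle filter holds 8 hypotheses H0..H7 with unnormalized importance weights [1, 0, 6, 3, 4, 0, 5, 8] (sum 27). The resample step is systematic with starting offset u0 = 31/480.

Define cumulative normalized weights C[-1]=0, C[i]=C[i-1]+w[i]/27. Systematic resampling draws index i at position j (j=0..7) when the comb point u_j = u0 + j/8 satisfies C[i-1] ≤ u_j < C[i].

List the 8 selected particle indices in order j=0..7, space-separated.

2 2 3 4 6 6 7 7

C = [1/27, 1/27, 7/27, 10/27, 14/27, 14/27, 19/27, 1]
j=0: u_0=31/480 ∈ [1/27, 7/27) → index 2
j=1: u_1=91/480 ∈ [1/27, 7/27) → index 2
j=2: u_2=151/480 ∈ [7/27, 10/27) → index 3
j=3: u_3=211/480 ∈ [10/27, 14/27) → index 4
j=4: u_4=271/480 ∈ [14/27, 19/27) → index 6
j=5: u_5=331/480 ∈ [14/27, 19/27) → index 6
j=6: u_6=391/480 ∈ [19/27, 1) → index 7
j=7: u_7=451/480 ∈ [19/27, 1) → index 7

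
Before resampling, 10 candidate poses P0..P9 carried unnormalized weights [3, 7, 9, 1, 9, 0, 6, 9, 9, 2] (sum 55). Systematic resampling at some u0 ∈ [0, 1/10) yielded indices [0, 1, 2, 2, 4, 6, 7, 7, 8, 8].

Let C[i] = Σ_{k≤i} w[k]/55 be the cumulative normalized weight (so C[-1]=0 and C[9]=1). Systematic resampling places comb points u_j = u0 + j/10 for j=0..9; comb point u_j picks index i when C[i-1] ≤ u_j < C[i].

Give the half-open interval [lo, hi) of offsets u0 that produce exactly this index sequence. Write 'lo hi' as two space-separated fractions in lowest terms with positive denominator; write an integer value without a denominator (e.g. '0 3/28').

2/55 1/22

C = [3/55, 2/11, 19/55, 4/11, 29/55, 29/55, 7/11, 4/5, 53/55, 1]
j=0 picked index 0: u0 ∈ [0, 3/55)
j=1 picked index 1: u0 ∈ [-1/22, 9/110)
j=2 picked index 2: u0 ∈ [-1/55, 8/55)
j=3 picked index 2: u0 ∈ [-13/110, 1/22)
j=4 picked index 4: u0 ∈ [-2/55, 7/55)
j=5 picked index 6: u0 ∈ [3/110, 3/22)
j=6 picked index 7: u0 ∈ [2/55, 1/5)
j=7 picked index 7: u0 ∈ [-7/110, 1/10)
j=8 picked index 8: u0 ∈ [0, 9/55)
j=9 picked index 8: u0 ∈ [-1/10, 7/110)
intersection: [2/55, 1/22)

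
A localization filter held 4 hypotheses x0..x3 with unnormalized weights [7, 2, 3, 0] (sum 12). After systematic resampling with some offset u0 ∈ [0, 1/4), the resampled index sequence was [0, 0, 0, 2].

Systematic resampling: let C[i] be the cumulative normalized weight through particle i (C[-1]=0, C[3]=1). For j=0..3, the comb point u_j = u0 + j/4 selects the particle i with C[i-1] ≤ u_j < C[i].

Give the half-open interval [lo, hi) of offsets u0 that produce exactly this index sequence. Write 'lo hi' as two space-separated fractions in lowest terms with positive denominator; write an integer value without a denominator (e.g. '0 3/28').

C = [7/12, 3/4, 1, 1]
j=0 picked index 0: u0 ∈ [0, 7/12)
j=1 picked index 0: u0 ∈ [-1/4, 1/3)
j=2 picked index 0: u0 ∈ [-1/2, 1/12)
j=3 picked index 2: u0 ∈ [0, 1/4)
intersection: [0, 1/12)

0 1/12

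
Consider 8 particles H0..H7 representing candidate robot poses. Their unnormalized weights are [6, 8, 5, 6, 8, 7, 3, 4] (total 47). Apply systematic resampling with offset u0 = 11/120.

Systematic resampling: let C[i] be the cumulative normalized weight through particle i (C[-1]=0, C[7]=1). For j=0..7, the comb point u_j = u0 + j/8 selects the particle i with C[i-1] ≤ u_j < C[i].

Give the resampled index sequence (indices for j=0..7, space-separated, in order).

0 1 2 3 4 5 5 7

C = [6/47, 14/47, 19/47, 25/47, 33/47, 40/47, 43/47, 1]
j=0: u_0=11/120 ∈ [0, 6/47) → index 0
j=1: u_1=13/60 ∈ [6/47, 14/47) → index 1
j=2: u_2=41/120 ∈ [14/47, 19/47) → index 2
j=3: u_3=7/15 ∈ [19/47, 25/47) → index 3
j=4: u_4=71/120 ∈ [25/47, 33/47) → index 4
j=5: u_5=43/60 ∈ [33/47, 40/47) → index 5
j=6: u_6=101/120 ∈ [33/47, 40/47) → index 5
j=7: u_7=29/30 ∈ [43/47, 1) → index 7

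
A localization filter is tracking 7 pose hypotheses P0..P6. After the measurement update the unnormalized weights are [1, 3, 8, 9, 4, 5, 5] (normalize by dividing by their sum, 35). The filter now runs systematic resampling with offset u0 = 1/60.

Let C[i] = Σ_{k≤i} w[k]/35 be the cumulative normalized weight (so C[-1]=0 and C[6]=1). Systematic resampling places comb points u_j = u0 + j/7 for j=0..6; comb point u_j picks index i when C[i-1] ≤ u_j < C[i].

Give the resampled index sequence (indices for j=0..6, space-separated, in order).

0 2 2 3 3 5 6

C = [1/35, 4/35, 12/35, 3/5, 5/7, 6/7, 1]
j=0: u_0=1/60 ∈ [0, 1/35) → index 0
j=1: u_1=67/420 ∈ [4/35, 12/35) → index 2
j=2: u_2=127/420 ∈ [4/35, 12/35) → index 2
j=3: u_3=187/420 ∈ [12/35, 3/5) → index 3
j=4: u_4=247/420 ∈ [12/35, 3/5) → index 3
j=5: u_5=307/420 ∈ [5/7, 6/7) → index 5
j=6: u_6=367/420 ∈ [6/7, 1) → index 6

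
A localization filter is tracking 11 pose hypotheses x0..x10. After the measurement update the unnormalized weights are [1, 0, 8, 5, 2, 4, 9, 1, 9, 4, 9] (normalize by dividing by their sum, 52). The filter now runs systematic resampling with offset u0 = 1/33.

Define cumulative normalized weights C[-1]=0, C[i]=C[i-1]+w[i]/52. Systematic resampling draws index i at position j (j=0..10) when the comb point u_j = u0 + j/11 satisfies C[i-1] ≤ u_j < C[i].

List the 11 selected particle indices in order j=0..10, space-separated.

C = [1/52, 1/52, 9/52, 7/26, 4/13, 5/13, 29/52, 15/26, 3/4, 43/52, 1]
j=0: u_0=1/33 ∈ [1/52, 9/52) → index 2
j=1: u_1=4/33 ∈ [1/52, 9/52) → index 2
j=2: u_2=7/33 ∈ [9/52, 7/26) → index 3
j=3: u_3=10/33 ∈ [7/26, 4/13) → index 4
j=4: u_4=13/33 ∈ [5/13, 29/52) → index 6
j=5: u_5=16/33 ∈ [5/13, 29/52) → index 6
j=6: u_6=19/33 ∈ [29/52, 15/26) → index 7
j=7: u_7=2/3 ∈ [15/26, 3/4) → index 8
j=8: u_8=25/33 ∈ [3/4, 43/52) → index 9
j=9: u_9=28/33 ∈ [43/52, 1) → index 10
j=10: u_10=31/33 ∈ [43/52, 1) → index 10

2 2 3 4 6 6 7 8 9 10 10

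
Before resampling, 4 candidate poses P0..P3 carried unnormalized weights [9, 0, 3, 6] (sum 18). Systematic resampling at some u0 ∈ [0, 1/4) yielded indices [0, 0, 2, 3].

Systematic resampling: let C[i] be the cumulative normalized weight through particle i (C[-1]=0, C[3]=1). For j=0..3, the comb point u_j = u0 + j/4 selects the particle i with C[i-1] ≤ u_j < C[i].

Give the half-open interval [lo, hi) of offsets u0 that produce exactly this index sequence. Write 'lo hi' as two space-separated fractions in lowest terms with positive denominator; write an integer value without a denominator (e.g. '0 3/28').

C = [1/2, 1/2, 2/3, 1]
j=0 picked index 0: u0 ∈ [0, 1/2)
j=1 picked index 0: u0 ∈ [-1/4, 1/4)
j=2 picked index 2: u0 ∈ [0, 1/6)
j=3 picked index 3: u0 ∈ [-1/12, 1/4)
intersection: [0, 1/6)

0 1/6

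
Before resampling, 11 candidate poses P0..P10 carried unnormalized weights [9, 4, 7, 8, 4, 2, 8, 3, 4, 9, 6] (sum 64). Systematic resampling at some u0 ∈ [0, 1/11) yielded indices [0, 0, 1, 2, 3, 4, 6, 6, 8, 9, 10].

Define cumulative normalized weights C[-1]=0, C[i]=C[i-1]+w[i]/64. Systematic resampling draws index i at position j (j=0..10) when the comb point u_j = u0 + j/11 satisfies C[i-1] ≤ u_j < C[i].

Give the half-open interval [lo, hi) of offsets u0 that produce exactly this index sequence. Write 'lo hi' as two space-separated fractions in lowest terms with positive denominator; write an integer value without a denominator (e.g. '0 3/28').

C = [9/64, 13/64, 5/16, 7/16, 1/2, 17/32, 21/32, 45/64, 49/64, 29/32, 1]
j=0 picked index 0: u0 ∈ [0, 9/64)
j=1 picked index 0: u0 ∈ [-1/11, 35/704)
j=2 picked index 1: u0 ∈ [-29/704, 15/704)
j=3 picked index 2: u0 ∈ [-49/704, 7/176)
j=4 picked index 3: u0 ∈ [-9/176, 13/176)
j=5 picked index 4: u0 ∈ [-3/176, 1/22)
j=6 picked index 6: u0 ∈ [-5/352, 39/352)
j=7 picked index 6: u0 ∈ [-37/352, 7/352)
j=8 picked index 8: u0 ∈ [-17/704, 27/704)
j=9 picked index 9: u0 ∈ [-37/704, 31/352)
j=10 picked index 10: u0 ∈ [-1/352, 1/11)
intersection: [0, 7/352)

0 7/352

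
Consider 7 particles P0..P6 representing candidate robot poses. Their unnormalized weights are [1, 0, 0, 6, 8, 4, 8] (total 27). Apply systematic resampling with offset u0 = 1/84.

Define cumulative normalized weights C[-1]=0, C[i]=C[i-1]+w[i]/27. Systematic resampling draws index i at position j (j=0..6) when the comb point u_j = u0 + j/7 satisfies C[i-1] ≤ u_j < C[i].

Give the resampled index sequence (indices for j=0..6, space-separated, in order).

0 3 4 4 5 6 6

C = [1/27, 1/27, 1/27, 7/27, 5/9, 19/27, 1]
j=0: u_0=1/84 ∈ [0, 1/27) → index 0
j=1: u_1=13/84 ∈ [1/27, 7/27) → index 3
j=2: u_2=25/84 ∈ [7/27, 5/9) → index 4
j=3: u_3=37/84 ∈ [7/27, 5/9) → index 4
j=4: u_4=7/12 ∈ [5/9, 19/27) → index 5
j=5: u_5=61/84 ∈ [19/27, 1) → index 6
j=6: u_6=73/84 ∈ [19/27, 1) → index 6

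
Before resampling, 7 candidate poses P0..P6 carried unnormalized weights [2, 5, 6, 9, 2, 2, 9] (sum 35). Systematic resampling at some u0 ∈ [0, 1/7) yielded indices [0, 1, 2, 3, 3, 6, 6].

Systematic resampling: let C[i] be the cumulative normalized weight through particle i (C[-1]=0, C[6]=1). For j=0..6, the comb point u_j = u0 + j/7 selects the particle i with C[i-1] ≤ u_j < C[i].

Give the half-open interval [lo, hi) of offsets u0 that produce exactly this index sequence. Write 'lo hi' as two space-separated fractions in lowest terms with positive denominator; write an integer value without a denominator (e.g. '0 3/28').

C = [2/35, 1/5, 13/35, 22/35, 24/35, 26/35, 1]
j=0 picked index 0: u0 ∈ [0, 2/35)
j=1 picked index 1: u0 ∈ [-3/35, 2/35)
j=2 picked index 2: u0 ∈ [-3/35, 3/35)
j=3 picked index 3: u0 ∈ [-2/35, 1/5)
j=4 picked index 3: u0 ∈ [-1/5, 2/35)
j=5 picked index 6: u0 ∈ [1/35, 2/7)
j=6 picked index 6: u0 ∈ [-4/35, 1/7)
intersection: [1/35, 2/35)

1/35 2/35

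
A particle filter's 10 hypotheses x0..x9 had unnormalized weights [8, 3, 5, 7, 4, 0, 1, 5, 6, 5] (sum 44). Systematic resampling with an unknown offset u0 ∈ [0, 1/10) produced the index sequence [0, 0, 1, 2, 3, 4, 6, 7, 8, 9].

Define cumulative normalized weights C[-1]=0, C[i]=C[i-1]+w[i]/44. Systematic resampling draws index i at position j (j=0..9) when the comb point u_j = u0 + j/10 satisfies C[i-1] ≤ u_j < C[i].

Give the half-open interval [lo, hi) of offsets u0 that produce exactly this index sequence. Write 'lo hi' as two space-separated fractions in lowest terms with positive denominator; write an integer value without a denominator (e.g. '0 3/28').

C = [2/11, 1/4, 4/11, 23/44, 27/44, 27/44, 7/11, 3/4, 39/44, 1]
j=0 picked index 0: u0 ∈ [0, 2/11)
j=1 picked index 0: u0 ∈ [-1/10, 9/110)
j=2 picked index 1: u0 ∈ [-1/55, 1/20)
j=3 picked index 2: u0 ∈ [-1/20, 7/110)
j=4 picked index 3: u0 ∈ [-2/55, 27/220)
j=5 picked index 4: u0 ∈ [1/44, 5/44)
j=6 picked index 6: u0 ∈ [3/220, 2/55)
j=7 picked index 7: u0 ∈ [-7/110, 1/20)
j=8 picked index 8: u0 ∈ [-1/20, 19/220)
j=9 picked index 9: u0 ∈ [-3/220, 1/10)
intersection: [1/44, 2/55)

1/44 2/55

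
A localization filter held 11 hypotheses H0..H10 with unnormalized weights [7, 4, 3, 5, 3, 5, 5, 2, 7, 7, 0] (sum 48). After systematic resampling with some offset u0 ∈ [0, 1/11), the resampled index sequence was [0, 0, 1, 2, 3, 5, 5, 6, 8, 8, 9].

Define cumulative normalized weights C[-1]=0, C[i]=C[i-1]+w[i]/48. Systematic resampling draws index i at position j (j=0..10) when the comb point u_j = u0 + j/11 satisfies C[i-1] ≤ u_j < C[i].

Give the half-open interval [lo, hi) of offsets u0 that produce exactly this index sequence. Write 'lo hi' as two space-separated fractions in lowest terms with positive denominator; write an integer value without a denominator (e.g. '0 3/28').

1/264 3/176

C = [7/48, 11/48, 7/24, 19/48, 11/24, 9/16, 2/3, 17/24, 41/48, 1, 1]
j=0 picked index 0: u0 ∈ [0, 7/48)
j=1 picked index 0: u0 ∈ [-1/11, 29/528)
j=2 picked index 1: u0 ∈ [-19/528, 25/528)
j=3 picked index 2: u0 ∈ [-23/528, 5/264)
j=4 picked index 3: u0 ∈ [-19/264, 17/528)
j=5 picked index 5: u0 ∈ [1/264, 19/176)
j=6 picked index 5: u0 ∈ [-23/264, 3/176)
j=7 picked index 6: u0 ∈ [-13/176, 1/33)
j=8 picked index 8: u0 ∈ [-5/264, 67/528)
j=9 picked index 8: u0 ∈ [-29/264, 19/528)
j=10 picked index 9: u0 ∈ [-29/528, 1/11)
intersection: [1/264, 3/176)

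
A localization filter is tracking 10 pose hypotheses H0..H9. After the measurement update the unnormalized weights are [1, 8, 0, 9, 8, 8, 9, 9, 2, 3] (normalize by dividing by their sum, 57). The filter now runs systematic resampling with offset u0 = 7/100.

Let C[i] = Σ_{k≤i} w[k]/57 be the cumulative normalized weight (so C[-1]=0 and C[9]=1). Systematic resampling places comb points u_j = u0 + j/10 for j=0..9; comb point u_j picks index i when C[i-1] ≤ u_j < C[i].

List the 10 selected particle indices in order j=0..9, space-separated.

C = [1/57, 3/19, 3/19, 6/19, 26/57, 34/57, 43/57, 52/57, 18/19, 1]
j=0: u_0=7/100 ∈ [1/57, 3/19) → index 1
j=1: u_1=17/100 ∈ [3/19, 6/19) → index 3
j=2: u_2=27/100 ∈ [3/19, 6/19) → index 3
j=3: u_3=37/100 ∈ [6/19, 26/57) → index 4
j=4: u_4=47/100 ∈ [26/57, 34/57) → index 5
j=5: u_5=57/100 ∈ [26/57, 34/57) → index 5
j=6: u_6=67/100 ∈ [34/57, 43/57) → index 6
j=7: u_7=77/100 ∈ [43/57, 52/57) → index 7
j=8: u_8=87/100 ∈ [43/57, 52/57) → index 7
j=9: u_9=97/100 ∈ [18/19, 1) → index 9

1 3 3 4 5 5 6 7 7 9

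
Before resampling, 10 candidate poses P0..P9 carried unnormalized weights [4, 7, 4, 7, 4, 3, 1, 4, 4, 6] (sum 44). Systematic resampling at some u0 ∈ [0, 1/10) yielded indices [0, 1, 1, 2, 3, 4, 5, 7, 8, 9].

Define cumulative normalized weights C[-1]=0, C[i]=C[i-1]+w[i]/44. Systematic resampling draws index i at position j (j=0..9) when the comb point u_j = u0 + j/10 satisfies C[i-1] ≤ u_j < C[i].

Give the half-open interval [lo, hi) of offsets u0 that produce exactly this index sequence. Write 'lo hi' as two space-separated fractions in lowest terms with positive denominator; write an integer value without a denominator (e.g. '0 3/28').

C = [1/11, 1/4, 15/44, 1/2, 13/22, 29/44, 15/22, 17/22, 19/22, 1]
j=0 picked index 0: u0 ∈ [0, 1/11)
j=1 picked index 1: u0 ∈ [-1/110, 3/20)
j=2 picked index 1: u0 ∈ [-6/55, 1/20)
j=3 picked index 2: u0 ∈ [-1/20, 9/220)
j=4 picked index 3: u0 ∈ [-13/220, 1/10)
j=5 picked index 4: u0 ∈ [0, 1/11)
j=6 picked index 5: u0 ∈ [-1/110, 13/220)
j=7 picked index 7: u0 ∈ [-1/55, 4/55)
j=8 picked index 8: u0 ∈ [-3/110, 7/110)
j=9 picked index 9: u0 ∈ [-2/55, 1/10)
intersection: [0, 9/220)

0 9/220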